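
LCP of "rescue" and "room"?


Word 1: "rescue"
Word 2: "room"
Comparing from start:
  Pos 0: 'r' == 'r'
  Pos 1: 'e' != 'o' (stop)
LCP = "r" (length 1)


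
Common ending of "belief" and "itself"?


Word 1: "belief"
Word 2: "itself"
Comparing from end:
  Pos -1: 'f' == 'f'
  Pos -2: 'e' != 'l' (stop)
LCS = "f" (length 1)


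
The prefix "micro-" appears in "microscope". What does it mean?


Prefix: micro-
Example: microscope = micro- + scope
Meaning = small


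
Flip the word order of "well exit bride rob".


Original: "well exit bride rob"
Words (1..n): well | exit | bride | rob
Reversed (n..1): rob | bride | exit | well
Result = "rob bride exit well"


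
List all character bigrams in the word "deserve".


Word: "deserve" (length 7)
Number of bigrams = 7 - 2 + 1 = 6
  Position 0: "de"
  Position 1: "es"
  Position 2: "se"
  Position 3: "er"
  Position 4: "rv"
  Position 5: "ve"
Bigrams = "de", "es", "se", "er", "rv", "ve"


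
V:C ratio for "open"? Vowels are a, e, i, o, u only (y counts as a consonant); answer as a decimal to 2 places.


Word: "open"
Vowels (a,e,i,o,u): 2
Consonants: 2
Ratio = 2/2
= 1.00


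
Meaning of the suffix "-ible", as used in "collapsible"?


Suffix: -ible
Example: collapsible = collapse + -ible, with a spelling change
Meaning = capable of


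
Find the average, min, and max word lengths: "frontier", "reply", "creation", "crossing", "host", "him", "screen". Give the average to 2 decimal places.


Lengths: "frontier"=8, "reply"=5, "creation"=8, "crossing"=8, "host"=4, "him"=3, "screen"=6
Sum = 42, Count = 7
Average = 42/7 = 6.00
= avg=6.00, min=3, max=8


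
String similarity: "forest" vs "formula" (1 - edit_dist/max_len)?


Word 1: "forest" (length 6)
Word 2: "formula" (length 7)
One optimal edit sequence:
  1. keep 'f'
  2. keep 'o'
  3. keep 'r'
  4. insert 'm'  (+1)
  5. substitute 'e' -> 'u'  (+1)
  6. substitute 's' -> 'l'  (+1)
  7. substitute 't' -> 'a'  (+1)
Edit distance = 4
Max length = max(6, 7) = 7
Similarity = 1 - 4/7
= 0.4286


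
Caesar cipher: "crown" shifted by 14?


Word: "crown"
Shift: 14
Each letter → (letter + shift) mod 26:
  'c' (2) + 14 = 16 → 'q'
  'r' (17) + 14 = 5 → 'f'
  'o' (14) + 14 = 2 → 'c'
  'w' (22) + 14 = 10 → 'k'
  'n' (13) + 14 = 1 → 'b'
Result = "qfckb"


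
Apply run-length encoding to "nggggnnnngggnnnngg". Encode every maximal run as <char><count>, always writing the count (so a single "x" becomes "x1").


String: "nggggnnnngggnnnngg"
Scanning for consecutive runs:
  'n' x 1
  'g' x 4
  'n' x 4
  'g' x 3
  'n' x 4
  'g' x 2
RLE = "n1g4n4g3n4g2"


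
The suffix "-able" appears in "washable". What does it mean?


Suffix: -able
As in: washable -> wash + -able
Meaning = capable of


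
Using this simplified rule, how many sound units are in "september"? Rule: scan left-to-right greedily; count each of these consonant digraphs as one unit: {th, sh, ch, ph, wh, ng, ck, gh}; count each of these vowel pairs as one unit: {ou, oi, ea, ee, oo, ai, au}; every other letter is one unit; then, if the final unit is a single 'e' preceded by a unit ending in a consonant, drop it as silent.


Word: "september" (9 letters)
Left-to-right scan:
  1. 's' (letter)
  2. 'e' (letter)
  3. 'p' (letter)
  4. 't' (letter)
  5. 'e' (letter)
  6. 'm' (letter)
  7. 'b' (letter)
  8. 'e' (letter)
  9. 'r' (letter)
Units from scan: 9
Sound units = 9 units


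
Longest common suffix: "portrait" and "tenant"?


Word 1: "portrait"
Word 2: "tenant"
Comparing from end:
  Pos -1: 't' == 't'
  Pos -2: 'i' != 'n' (stop)
LCS = "t" (length 1)


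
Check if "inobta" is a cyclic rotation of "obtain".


Word: "obtain", Candidate: "inobta"
Method: check if candidate is substring of word+word
"obtainobtain" contains "inobta"? Yes
Is rotation = Yes


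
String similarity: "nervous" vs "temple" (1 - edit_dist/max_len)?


Word 1: "nervous" (length 7)
Word 2: "temple" (length 6)
One optimal edit sequence:
  1. substitute 'n' -> 't'  (+1)
  2. keep 'e'
  3. delete 'r'  (+1)
  4. substitute 'v' -> 'm'  (+1)
  5. substitute 'o' -> 'p'  (+1)
  6. substitute 'u' -> 'l'  (+1)
  7. substitute 's' -> 'e'  (+1)
Edit distance = 6
Max length = max(7, 6) = 7
Similarity = 1 - 6/7
= 0.1429


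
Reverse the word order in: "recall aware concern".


Original: "recall aware concern"
Words (1..n): recall | aware | concern
Reversed (n..1): concern | aware | recall
Result = "concern aware recall"


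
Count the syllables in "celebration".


Word: "celebration"
Syllable breakdown: cel · e · bra · tion
Counting: 4 parts
= 4 syllables


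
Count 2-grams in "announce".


Word: "announce" (length 8)
Number of 2-grams = length - 2 + 1 = 8 - 2 + 1
= 7


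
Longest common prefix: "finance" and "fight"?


Word 1: "finance"
Word 2: "fight"
Comparing from start:
  Pos 0: 'f' == 'f'
  Pos 1: 'i' == 'i'
  Pos 2: 'n' != 'g' (stop)
LCP = "fi" (length 2)


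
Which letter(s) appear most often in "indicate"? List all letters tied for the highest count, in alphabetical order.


Word: "indicate"
Letter counts:
  'a': 1
  'c': 1
  'd': 1
  'e': 1
  'i': 2
  'n': 1
  't': 1
Maximum count = 2
Most frequent = 'i' (2 times each)


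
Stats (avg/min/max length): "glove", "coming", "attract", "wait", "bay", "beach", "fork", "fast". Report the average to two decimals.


Lengths: "glove"=5, "coming"=6, "attract"=7, "wait"=4, "bay"=3, "beach"=5, "fork"=4, "fast"=4
Sum = 38, Count = 8
Average = 38/8 = 4.75
= avg=4.75, min=3, max=7


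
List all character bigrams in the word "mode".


Word: "mode" (length 4)
Number of bigrams = 4 - 2 + 1 = 3
  Position 0: "mo"
  Position 1: "od"
  Position 2: "de"
Bigrams = "mo", "od", "de"


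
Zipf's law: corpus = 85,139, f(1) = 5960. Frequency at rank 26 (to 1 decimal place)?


Zipf's law: f(r) = f(1) / r
f(1) = 5960
f(26) = 5960 / 26
= 229.2 occurrences


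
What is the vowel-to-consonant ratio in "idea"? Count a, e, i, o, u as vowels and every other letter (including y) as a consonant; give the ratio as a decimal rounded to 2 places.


Word: "idea"
Vowels (a,e,i,o,u): 3
Consonants: 1
Ratio = 3/1
= 3.00


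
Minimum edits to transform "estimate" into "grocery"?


Word 1: "estimate" (length 8)
Word 2: "grocery" (length 7)
One optimal edit sequence (insert/delete/substitute each cost 1):
  1. delete 'e'  (+1)
  2. substitute 's' -> 'g'  (+1)
  3. substitute 't' -> 'r'  (+1)
  4. substitute 'i' -> 'o'  (+1)
  5. substitute 'm' -> 'c'  (+1)
  6. substitute 'a' -> 'e'  (+1)
  7. substitute 't' -> 'r'  (+1)
  8. substitute 'e' -> 'y'  (+1)
Total edit operations: 8
Edit distance = 8


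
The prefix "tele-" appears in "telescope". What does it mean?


Prefix: tele-
Example: telescope (tele- + scope)
Meaning = distant


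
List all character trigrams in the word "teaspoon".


Word: "teaspoon" (length 8)
Number of trigrams = 8 - 3 + 1 = 6
  Position 0: "tea"
  Position 1: "eas"
  Position 2: "asp"
  Position 3: "spo"
  Position 4: "poo"
  Position 5: "oon"
Trigrams = "tea", "eas", "asp", "spo", "poo", "oon"


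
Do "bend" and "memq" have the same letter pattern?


Pattern of "bend": [0, 1, 2, 3]
Pattern of "memq": [0, 1, 0, 2]
Patterns do not match
Same pattern = No


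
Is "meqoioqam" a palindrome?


Word: "meqoioqam"
Reversed: "maqoioqem"
Forward == Backward? meqoioqam != maqoioqem
Palindrome = No


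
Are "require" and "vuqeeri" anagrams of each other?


Word 1: "require" → sorted: eeiqrru
Word 2: "vuqeeri" → sorted: eeiqruv
Same letters? eeiqrru != eeiqruv
Anagram = No


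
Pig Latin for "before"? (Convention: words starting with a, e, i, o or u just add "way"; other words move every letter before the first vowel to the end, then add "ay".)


Word: "before"
Starts with consonant(s) → move to end, add 'ay'
Consonant cluster: "b"
Pig Latin = "eforebay"


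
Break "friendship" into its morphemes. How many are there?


Word: "friendship"
Morphemes: friend / -ship
Each morpheme carries meaning
= 2 morphemes


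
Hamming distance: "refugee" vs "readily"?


Comparing character by character (same length = 7):
  Pos 0: 'r' vs 'r' =
  Pos 1: 'e' vs 'e' =
  Pos 2: 'f' vs 'a' !=
  Pos 3: 'u' vs 'd' !=
  Pos 4: 'g' vs 'i' !=
  Pos 5: 'e' vs 'l' !=
  Pos 6: 'e' vs 'y' !=
Hamming distance = 5


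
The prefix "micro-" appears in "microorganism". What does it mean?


Prefix: micro-
As in: microorganism -> micro- + organism
Meaning = small


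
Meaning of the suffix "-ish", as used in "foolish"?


Suffix: -ish
As in: foolish -> fool + -ish
Meaning = somewhat / having the qualities of


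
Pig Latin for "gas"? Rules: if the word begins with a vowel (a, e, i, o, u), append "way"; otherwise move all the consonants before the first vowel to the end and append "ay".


Word: "gas"
Starts with consonant(s) → move to end, add 'ay'
Consonant cluster: "g"
Pig Latin = "asgay"


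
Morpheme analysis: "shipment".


Word: "shipment"
Morphemes: ship | -ment
Each morpheme carries meaning
= 2 morphemes


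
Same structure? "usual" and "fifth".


Pattern of "usual": [0, 1, 0, 2, 3]
Pattern of "fifth": [0, 1, 0, 2, 3]
Patterns match
Same pattern = Yes


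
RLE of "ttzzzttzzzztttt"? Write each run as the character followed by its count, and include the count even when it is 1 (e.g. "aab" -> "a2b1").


String: "ttzzzttzzzztttt"
Scanning for consecutive runs:
  't' x 2
  'z' x 3
  't' x 2
  'z' x 4
  't' x 4
RLE = "t2z3t2z4t4"


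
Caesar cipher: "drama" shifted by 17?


Word: "drama"
Shift: 17
Each letter → (letter + shift) mod 26:
  'd' (3) + 17 = 20 → 'u'
  'r' (17) + 17 = 8 → 'i'
  'a' (0) + 17 = 17 → 'r'
  'm' (12) + 17 = 3 → 'd'
  'a' (0) + 17 = 17 → 'r'
Result = "uirdr"


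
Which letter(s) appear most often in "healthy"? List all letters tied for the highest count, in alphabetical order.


Word: "healthy"
Letter counts:
  'a': 1
  'e': 1
  'h': 2
  'l': 1
  't': 1
  'y': 1
Maximum count = 2
Most frequent = 'h' (2 times each)


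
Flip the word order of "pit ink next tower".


Original: "pit ink next tower"
Words (1..n): pit | ink | next | tower
Reversed (n..1): tower | next | ink | pit
Result = "tower next ink pit"


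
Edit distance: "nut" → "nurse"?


Word 1: "nut" (length 3)
Word 2: "nurse" (length 5)
One optimal edit sequence (insert/delete/substitute each cost 1):
  1. keep 'n'
  2. keep 'u'
  3. insert 'r'  (+1)
  4. insert 's'  (+1)
  5. substitute 't' -> 'e'  (+1)
Total edit operations: 3
Edit distance = 3


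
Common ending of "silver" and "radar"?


Word 1: "silver"
Word 2: "radar"
Comparing from end:
  Pos -1: 'r' == 'r'
  Pos -2: 'e' != 'a' (stop)
LCS = "r" (length 1)


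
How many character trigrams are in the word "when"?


Word: "when" (length 4)
Number of 3-grams = length - 3 + 1 = 4 - 3 + 1
= 2


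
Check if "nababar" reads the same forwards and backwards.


Word: "nababar"
Reversed: "rababan"
Forward == Backward? nababar != rababan
Palindrome = No


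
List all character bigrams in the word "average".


Word: "average" (length 7)
Number of bigrams = 7 - 2 + 1 = 6
  Position 0: "av"
  Position 1: "ve"
  Position 2: "er"
  Position 3: "ra"
  Position 4: "ag"
  Position 5: "ge"
Bigrams = "av", "ve", "er", "ra", "ag", "ge"


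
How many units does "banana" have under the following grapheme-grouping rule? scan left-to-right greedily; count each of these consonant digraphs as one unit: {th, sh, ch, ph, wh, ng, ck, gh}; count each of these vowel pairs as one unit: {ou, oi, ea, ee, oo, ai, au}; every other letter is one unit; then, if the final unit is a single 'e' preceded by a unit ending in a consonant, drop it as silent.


Word: "banana" (6 letters)
Left-to-right scan:
  [1] 'b' (letter)
  [2] 'a' (letter)
  [3] 'n' (letter)
  [4] 'a' (letter)
  [5] 'n' (letter)
  [6] 'a' (letter)
Units from scan: 6
Sound units = 6 units


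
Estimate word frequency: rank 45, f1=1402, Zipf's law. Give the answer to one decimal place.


Zipf's law: f(r) = f(1) / r
f(1) = 1402
f(45) = 1402 / 45
= 31.2 occurrences


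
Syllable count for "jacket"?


Word: "jacket"
Syllable breakdown: jack · et
Counting: 2 parts
= 2 syllables


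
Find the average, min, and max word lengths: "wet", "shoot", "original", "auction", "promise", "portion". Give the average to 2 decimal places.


Lengths: "wet"=3, "shoot"=5, "original"=8, "auction"=7, "promise"=7, "portion"=7
Sum = 37, Count = 6
Average = 37/6 = 6.17
= avg=6.17, min=3, max=8


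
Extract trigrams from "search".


Word: "search" (length 6)
Number of trigrams = 6 - 3 + 1 = 4
  Position 0: "sea"
  Position 1: "ear"
  Position 2: "arc"
  Position 3: "rch"
Trigrams = "sea", "ear", "arc", "rch"


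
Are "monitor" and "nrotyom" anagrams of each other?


Word 1: "monitor" → sorted: imnoort
Word 2: "nrotyom" → sorted: mnoorty
Same letters? imnoort != mnoorty
Anagram = No


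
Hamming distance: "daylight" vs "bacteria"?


Comparing character by character (same length = 8):
  Pos 0: 'd' vs 'b' !=
  Pos 1: 'a' vs 'a' =
  Pos 2: 'y' vs 'c' !=
  Pos 3: 'l' vs 't' !=
  Pos 4: 'i' vs 'e' !=
  Pos 5: 'g' vs 'r' !=
  Pos 6: 'h' vs 'i' !=
  Pos 7: 't' vs 'a' !=
Hamming distance = 7


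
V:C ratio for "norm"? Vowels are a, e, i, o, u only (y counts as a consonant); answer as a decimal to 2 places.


Word: "norm"
Vowels (a,e,i,o,u): 1
Consonants: 3
Ratio = 1/3
= 0.33


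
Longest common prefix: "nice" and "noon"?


Word 1: "nice"
Word 2: "noon"
Comparing from start:
  Pos 0: 'n' == 'n'
  Pos 1: 'i' != 'o' (stop)
LCP = "n" (length 1)


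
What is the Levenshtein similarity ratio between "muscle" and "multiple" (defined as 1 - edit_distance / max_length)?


Word 1: "muscle" (length 6)
Word 2: "multiple" (length 8)
One optimal edit sequence:
  1. keep 'm'
  2. keep 'u'
  3. insert 'l'  (+1)
  4. insert 't'  (+1)
  5. substitute 's' -> 'i'  (+1)
  6. substitute 'c' -> 'p'  (+1)
  7. keep 'l'
  8. keep 'e'
Edit distance = 4
Max length = max(6, 8) = 8
Similarity = 1 - 4/8
= 0.5000


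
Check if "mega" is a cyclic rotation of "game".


Word: "game", Candidate: "mega"
Method: check if candidate is substring of word+word
"gamegame" contains "mega"? Yes
Is rotation = Yes


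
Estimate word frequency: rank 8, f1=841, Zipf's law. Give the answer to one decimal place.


Zipf's law: f(r) = f(1) / r
f(1) = 841
f(8) = 841 / 8
= 105.1 occurrences


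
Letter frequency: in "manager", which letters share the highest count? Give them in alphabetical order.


Word: "manager"
Letter counts:
  'a': 2
  'e': 1
  'g': 1
  'm': 1
  'n': 1
  'r': 1
Maximum count = 2
Most frequent = 'a' (2 times each)


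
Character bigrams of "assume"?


Word: "assume" (length 6)
Number of bigrams = 6 - 2 + 1 = 5
  Position 0: "as"
  Position 1: "ss"
  Position 2: "su"
  Position 3: "um"
  Position 4: "me"
Bigrams = "as", "ss", "su", "um", "me"


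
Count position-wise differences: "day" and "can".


Comparing character by character (same length = 3):
  Pos 0: 'd' vs 'c' !=
  Pos 1: 'a' vs 'a' =
  Pos 2: 'y' vs 'n' !=
Hamming distance = 2


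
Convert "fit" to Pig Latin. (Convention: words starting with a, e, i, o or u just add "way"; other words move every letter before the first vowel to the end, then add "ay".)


Word: "fit"
Starts with consonant(s) → move to end, add 'ay'
Consonant cluster: "f"
Pig Latin = "itfay"


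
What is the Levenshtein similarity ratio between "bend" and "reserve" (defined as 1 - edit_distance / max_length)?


Word 1: "bend" (length 4)
Word 2: "reserve" (length 7)
One optimal edit sequence:
  1. insert 'r'  (+1)
  2. insert 'e'  (+1)
  3. substitute 'b' -> 's'  (+1)
  4. keep 'e'
  5. insert 'r'  (+1)
  6. substitute 'n' -> 'v'  (+1)
  7. substitute 'd' -> 'e'  (+1)
Edit distance = 6
Max length = max(4, 7) = 7
Similarity = 1 - 6/7
= 0.1429


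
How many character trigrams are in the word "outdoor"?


Word: "outdoor" (length 7)
Number of 3-grams = length - 3 + 1 = 7 - 3 + 1
= 5


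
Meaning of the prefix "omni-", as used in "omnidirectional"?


Prefix: omni-
Example: omnidirectional = omni- + directional
Meaning = all


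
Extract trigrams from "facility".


Word: "facility" (length 8)
Number of trigrams = 8 - 3 + 1 = 6
  Position 0: "fac"
  Position 1: "aci"
  Position 2: "cil"
  Position 3: "ili"
  Position 4: "lit"
  Position 5: "ity"
Trigrams = "fac", "aci", "cil", "ili", "lit", "ity"


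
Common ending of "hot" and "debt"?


Word 1: "hot"
Word 2: "debt"
Comparing from end:
  Pos -1: 't' == 't'
  Pos -2: 'o' != 'b' (stop)
LCS = "t" (length 1)


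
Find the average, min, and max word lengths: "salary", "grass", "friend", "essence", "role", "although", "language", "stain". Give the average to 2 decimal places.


Lengths: "salary"=6, "grass"=5, "friend"=6, "essence"=7, "role"=4, "although"=8, "language"=8, "stain"=5
Sum = 49, Count = 8
Average = 49/8 = 6.13
= avg=6.13, min=4, max=8


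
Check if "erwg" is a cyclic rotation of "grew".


Word: "grew", Candidate: "erwg"
Method: check if candidate is substring of word+word
"grewgrew" contains "erwg"? No
Is rotation = No


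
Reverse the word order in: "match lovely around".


Original: "match lovely around"
Words (1..n): match | lovely | around
Reversed (n..1): around | lovely | match
Result = "around lovely match"


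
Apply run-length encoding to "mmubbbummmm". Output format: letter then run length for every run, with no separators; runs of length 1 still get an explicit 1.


String: "mmubbbummmm"
Scanning for consecutive runs:
  'm' x 2
  'u' x 1
  'b' x 3
  'u' x 1
  'm' x 4
RLE = "m2u1b3u1m4"


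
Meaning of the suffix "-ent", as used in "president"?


Suffix: -ent
Example: president = preside + -ent, with a spelling change
Meaning = one who / that which


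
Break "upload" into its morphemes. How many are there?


Word: "upload"
Morphemes: up- / load
Each morpheme carries meaning
= 2 morphemes


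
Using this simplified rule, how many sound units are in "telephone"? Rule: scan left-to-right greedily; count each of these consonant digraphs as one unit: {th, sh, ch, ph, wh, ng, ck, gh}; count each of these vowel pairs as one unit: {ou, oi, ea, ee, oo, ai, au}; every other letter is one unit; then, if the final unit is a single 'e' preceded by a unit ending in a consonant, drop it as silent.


Word: "telephone" (9 letters)
Left-to-right scan:
  [1] 't' (letter)
  [2] 'e' (letter)
  [3] 'l' (letter)
  [4] 'e' (letter)
  [5] 'ph' (digraph)
  [6] 'o' (letter)
  [7] 'n' (letter)
  [8] 'e' (letter)
Units from scan: 8
Final unit is 'e' after a consonant -> drop as silent (-1)
Sound units = 7 units


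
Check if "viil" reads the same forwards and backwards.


Word: "viil"
Reversed: "liiv"
Forward == Backward? viil != liiv
Palindrome = No


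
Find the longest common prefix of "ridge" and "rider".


Word 1: "ridge"
Word 2: "rider"
Comparing from start:
  Pos 0: 'r' == 'r'
  Pos 1: 'i' == 'i'
  Pos 2: 'd' == 'd'
  Pos 3: 'g' != 'e' (stop)
LCP = "rid" (length 3)


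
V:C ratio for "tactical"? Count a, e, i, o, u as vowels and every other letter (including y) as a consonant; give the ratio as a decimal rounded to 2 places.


Word: "tactical"
Vowels (a,e,i,o,u): 3
Consonants: 5
Ratio = 3/5
= 0.60


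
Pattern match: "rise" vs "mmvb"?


Pattern of "rise": [0, 1, 2, 3]
Pattern of "mmvb": [0, 0, 1, 2]
Patterns do not match
Same pattern = No


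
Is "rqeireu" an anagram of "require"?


Word 1: "require" → sorted: eeiqrru
Word 2: "rqeireu" → sorted: eeiqrru
Same letters? eeiqrru == eeiqrru
Anagram = Yes


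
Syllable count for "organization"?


Word: "organization"
Syllable breakdown: or · gan · i · za · tion
Counting: 5 parts
= 5 syllables


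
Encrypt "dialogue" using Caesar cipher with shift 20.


Word: "dialogue"
Shift: 20
Each letter → (letter + shift) mod 26:
  'd' (3) + 20 = 23 → 'x'
  'i' (8) + 20 = 2 → 'c'
  'a' (0) + 20 = 20 → 'u'
  'l' (11) + 20 = 5 → 'f'
  'o' (14) + 20 = 8 → 'i'
  'g' (6) + 20 = 0 → 'a'
  'u' (20) + 20 = 14 → 'o'
  'e' (4) + 20 = 24 → 'y'
Result = "xcufiaoy"


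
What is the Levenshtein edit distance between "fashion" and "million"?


Word 1: "fashion" (length 7)
Word 2: "million" (length 7)
One optimal edit sequence (insert/delete/substitute each cost 1):
  1. substitute 'f' -> 'm'  (+1)
  2. substitute 'a' -> 'i'  (+1)
  3. substitute 's' -> 'l'  (+1)
  4. substitute 'h' -> 'l'  (+1)
  5. keep 'i'
  6. keep 'o'
  7. keep 'n'
Total edit operations: 4
Edit distance = 4


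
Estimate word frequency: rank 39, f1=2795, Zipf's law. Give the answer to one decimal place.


Zipf's law: f(r) = f(1) / r
f(1) = 2795
f(39) = 2795 / 39
= 71.7 occurrences


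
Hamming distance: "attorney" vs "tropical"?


Comparing character by character (same length = 8):
  Pos 0: 'a' vs 't' !=
  Pos 1: 't' vs 'r' !=
  Pos 2: 't' vs 'o' !=
  Pos 3: 'o' vs 'p' !=
  Pos 4: 'r' vs 'i' !=
  Pos 5: 'n' vs 'c' !=
  Pos 6: 'e' vs 'a' !=
  Pos 7: 'y' vs 'l' !=
Hamming distance = 8


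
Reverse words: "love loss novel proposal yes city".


Original: "love loss novel proposal yes city"
Words (1..n): love | loss | novel | proposal | yes | city
Reversed (n..1): city | yes | proposal | novel | loss | love
Result = "city yes proposal novel loss love"


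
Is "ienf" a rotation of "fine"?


Word: "fine", Candidate: "ienf"
Method: check if candidate is substring of word+word
"finefine" contains "ienf"? No
Is rotation = No


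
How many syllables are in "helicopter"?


Word: "helicopter"
Syllable breakdown: hel / i / cop / ter
Counting: 4 parts
= 4 syllables


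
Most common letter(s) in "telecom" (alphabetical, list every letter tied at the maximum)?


Word: "telecom"
Letter counts:
  'c': 1
  'e': 2
  'l': 1
  'm': 1
  'o': 1
  't': 1
Maximum count = 2
Most frequent = 'e' (2 times each)


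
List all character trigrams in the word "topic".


Word: "topic" (length 5)
Number of trigrams = 5 - 3 + 1 = 3
  Position 0: "top"
  Position 1: "opi"
  Position 2: "pic"
Trigrams = "top", "opi", "pic"


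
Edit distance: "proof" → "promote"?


Word 1: "proof" (length 5)
Word 2: "promote" (length 7)
One optimal edit sequence (insert/delete/substitute each cost 1):
  1. keep 'p'
  2. keep 'r'
  3. keep 'o'
  4. insert 'm'  (+1)
  5. keep 'o'
  6. insert 't'  (+1)
  7. substitute 'f' -> 'e'  (+1)
Total edit operations: 3
Edit distance = 3


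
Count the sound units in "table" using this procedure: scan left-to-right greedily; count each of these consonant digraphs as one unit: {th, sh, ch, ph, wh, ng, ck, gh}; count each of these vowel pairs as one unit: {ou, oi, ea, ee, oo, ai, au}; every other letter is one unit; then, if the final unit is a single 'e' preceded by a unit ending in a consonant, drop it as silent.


Word: "table" (5 letters)
Left-to-right scan:
  [1] 't' (letter)
  [2] 'a' (letter)
  [3] 'b' (letter)
  [4] 'l' (letter)
  [5] 'e' (letter)
Units from scan: 5
Final unit is 'e' after a consonant -> drop as silent (-1)
Sound units = 4 units


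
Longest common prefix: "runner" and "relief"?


Word 1: "runner"
Word 2: "relief"
Comparing from start:
  Pos 0: 'r' == 'r'
  Pos 1: 'u' != 'e' (stop)
LCP = "r" (length 1)


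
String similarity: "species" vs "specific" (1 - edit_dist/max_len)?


Word 1: "species" (length 7)
Word 2: "specific" (length 8)
One optimal edit sequence:
  1. keep 's'
  2. keep 'p'
  3. keep 'e'
  4. keep 'c'
  5. keep 'i'
  6. insert 'f'  (+1)
  7. substitute 'e' -> 'i'  (+1)
  8. substitute 's' -> 'c'  (+1)
Edit distance = 3
Max length = max(7, 8) = 8
Similarity = 1 - 3/8
= 0.6250


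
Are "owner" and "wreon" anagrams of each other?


Word 1: "owner" → sorted: enorw
Word 2: "wreon" → sorted: enorw
Same letters? enorw == enorw
Anagram = Yes


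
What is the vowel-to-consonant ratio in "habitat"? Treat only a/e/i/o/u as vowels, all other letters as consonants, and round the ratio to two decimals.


Word: "habitat"
Vowels (a,e,i,o,u): 3
Consonants: 4
Ratio = 3/4
= 0.75


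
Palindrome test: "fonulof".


Word: "fonulof"
Reversed: "folunof"
Forward == Backward? fonulof != folunof
Palindrome = No


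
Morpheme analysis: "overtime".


Word: "overtime"
Morphemes: over- + time
Each morpheme carries meaning
= 2 morphemes


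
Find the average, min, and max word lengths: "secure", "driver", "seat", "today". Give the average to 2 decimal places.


Lengths: "secure"=6, "driver"=6, "seat"=4, "today"=5
Sum = 21, Count = 4
Average = 21/4 = 5.25
= avg=5.25, min=4, max=6


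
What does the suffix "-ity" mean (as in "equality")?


Suffix: -ity
Example: equality = equal + -ity
Meaning = quality of


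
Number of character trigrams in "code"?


Word: "code" (length 4)
Number of 3-grams = length - 3 + 1 = 4 - 3 + 1
= 2


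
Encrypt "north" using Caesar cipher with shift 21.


Word: "north"
Shift: 21
Each letter → (letter + shift) mod 26:
  'n' (13) + 21 = 8 → 'i'
  'o' (14) + 21 = 9 → 'j'
  'r' (17) + 21 = 12 → 'm'
  't' (19) + 21 = 14 → 'o'
  'h' (7) + 21 = 2 → 'c'
Result = "ijmoc"


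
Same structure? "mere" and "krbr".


Pattern of "mere": [0, 1, 2, 1]
Pattern of "krbr": [0, 1, 2, 1]
Patterns match
Same pattern = Yes


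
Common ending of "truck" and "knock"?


Word 1: "truck"
Word 2: "knock"
Comparing from end:
  Pos -1: 'k' == 'k'
  Pos -2: 'c' == 'c'
  Pos -3: 'u' != 'o' (stop)
LCS = "ck" (length 2)


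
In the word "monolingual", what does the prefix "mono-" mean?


Prefix: mono-
As in: monolingual -> mono- + lingual
Meaning = one


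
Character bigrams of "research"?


Word: "research" (length 8)
Number of bigrams = 8 - 2 + 1 = 7
  Position 0: "re"
  Position 1: "es"
  Position 2: "se"
  Position 3: "ea"
  Position 4: "ar"
  Position 5: "rc"
  Position 6: "ch"
Bigrams = "re", "es", "se", "ea", "ar", "rc", "ch"


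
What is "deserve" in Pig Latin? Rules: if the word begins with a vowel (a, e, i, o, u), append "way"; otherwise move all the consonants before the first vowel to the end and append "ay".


Word: "deserve"
Starts with consonant(s) → move to end, add 'ay'
Consonant cluster: "d"
Pig Latin = "eserveday"


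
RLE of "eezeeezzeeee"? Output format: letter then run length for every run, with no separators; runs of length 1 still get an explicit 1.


String: "eezeeezzeeee"
Scanning for consecutive runs:
  'e' x 2
  'z' x 1
  'e' x 3
  'z' x 2
  'e' x 4
RLE = "e2z1e3z2e4"


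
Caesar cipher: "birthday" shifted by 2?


Word: "birthday"
Shift: 2
Each letter → (letter + shift) mod 26:
  'b' (1) + 2 = 3 → 'd'
  'i' (8) + 2 = 10 → 'k'
  'r' (17) + 2 = 19 → 't'
  't' (19) + 2 = 21 → 'v'
  'h' (7) + 2 = 9 → 'j'
  'd' (3) + 2 = 5 → 'f'
  'a' (0) + 2 = 2 → 'c'
  'y' (24) + 2 = 0 → 'a'
Result = "dktvjfca"


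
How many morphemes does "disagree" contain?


Word: "disagree"
Morphemes: dis- + agree
Each morpheme carries meaning
= 2 morphemes


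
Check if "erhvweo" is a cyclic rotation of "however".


Word: "however", Candidate: "erhvweo"
Method: check if candidate is substring of word+word
"howeverhowever" contains "erhvweo"? No
Is rotation = No


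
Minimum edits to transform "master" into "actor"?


Word 1: "master" (length 6)
Word 2: "actor" (length 5)
One optimal edit sequence (insert/delete/substitute each cost 1):
  1. delete 'm'  (+1)
  2. keep 'a'
  3. substitute 's' -> 'c'  (+1)
  4. keep 't'
  5. substitute 'e' -> 'o'  (+1)
  6. keep 'r'
Total edit operations: 3
Edit distance = 3


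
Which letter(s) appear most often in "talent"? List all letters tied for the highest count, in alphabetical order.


Word: "talent"
Letter counts:
  'a': 1
  'e': 1
  'l': 1
  'n': 1
  't': 2
Maximum count = 2
Most frequent = 't' (2 times each)


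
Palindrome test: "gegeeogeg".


Word: "gegeeogeg"
Reversed: "gegoeegeg"
Forward == Backward? gegeeogeg != gegoeegeg
Palindrome = No


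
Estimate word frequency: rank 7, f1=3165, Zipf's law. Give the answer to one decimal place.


Zipf's law: f(r) = f(1) / r
f(1) = 3165
f(7) = 3165 / 7
= 452.1 occurrences


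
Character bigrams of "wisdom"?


Word: "wisdom" (length 6)
Number of bigrams = 6 - 2 + 1 = 5
  Position 0: "wi"
  Position 1: "is"
  Position 2: "sd"
  Position 3: "do"
  Position 4: "om"
Bigrams = "wi", "is", "sd", "do", "om"


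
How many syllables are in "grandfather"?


Word: "grandfather"
Syllable breakdown: grand · fa · ther
Counting: 3 parts
= 3 syllables


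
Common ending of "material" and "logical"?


Word 1: "material"
Word 2: "logical"
Comparing from end:
  Pos -1: 'l' == 'l'
  Pos -2: 'a' == 'a'
  Pos -3: 'i' != 'c' (stop)
LCS = "al" (length 2)


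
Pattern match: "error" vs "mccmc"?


Pattern of "error": [0, 1, 1, 2, 1]
Pattern of "mccmc": [0, 1, 1, 0, 1]
Patterns do not match
Same pattern = No


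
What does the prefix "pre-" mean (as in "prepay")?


Prefix: pre-
Example: prepay (pre- + pay)
Meaning = before


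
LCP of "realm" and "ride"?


Word 1: "realm"
Word 2: "ride"
Comparing from start:
  Pos 0: 'r' == 'r'
  Pos 1: 'e' != 'i' (stop)
LCP = "r" (length 1)


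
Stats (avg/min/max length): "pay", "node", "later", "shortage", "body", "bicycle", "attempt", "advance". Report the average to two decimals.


Lengths: "pay"=3, "node"=4, "later"=5, "shortage"=8, "body"=4, "bicycle"=7, "attempt"=7, "advance"=7
Sum = 45, Count = 8
Average = 45/8 = 5.63
= avg=5.63, min=3, max=8


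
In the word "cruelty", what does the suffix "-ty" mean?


Suffix: -ty
As in: cruelty -> cruel + -ty
Meaning = quality of


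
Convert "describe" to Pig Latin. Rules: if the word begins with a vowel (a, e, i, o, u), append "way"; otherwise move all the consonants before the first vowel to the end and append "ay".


Word: "describe"
Starts with consonant(s) → move to end, add 'ay'
Consonant cluster: "d"
Pig Latin = "escribeday"


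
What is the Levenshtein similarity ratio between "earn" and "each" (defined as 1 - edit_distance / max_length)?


Word 1: "earn" (length 4)
Word 2: "each" (length 4)
One optimal edit sequence:
  1. keep 'e'
  2. keep 'a'
  3. substitute 'r' -> 'c'  (+1)
  4. substitute 'n' -> 'h'  (+1)
Edit distance = 2
Max length = max(4, 4) = 4
Similarity = 1 - 2/4
= 0.5000


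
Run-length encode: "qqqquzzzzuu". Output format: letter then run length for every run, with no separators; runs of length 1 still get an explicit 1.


String: "qqqquzzzzuu"
Scanning for consecutive runs:
  'q' x 4
  'u' x 1
  'z' x 4
  'u' x 2
RLE = "q4u1z4u2"


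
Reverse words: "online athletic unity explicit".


Original: "online athletic unity explicit"
Words (1..n): online | athletic | unity | explicit
Reversed (n..1): explicit | unity | athletic | online
Result = "explicit unity athletic online"


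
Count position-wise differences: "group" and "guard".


Comparing character by character (same length = 5):
  Pos 0: 'g' vs 'g' =
  Pos 1: 'r' vs 'u' !=
  Pos 2: 'o' vs 'a' !=
  Pos 3: 'u' vs 'r' !=
  Pos 4: 'p' vs 'd' !=
Hamming distance = 4


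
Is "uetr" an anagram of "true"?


Word 1: "true" → sorted: ertu
Word 2: "uetr" → sorted: ertu
Same letters? ertu == ertu
Anagram = Yes


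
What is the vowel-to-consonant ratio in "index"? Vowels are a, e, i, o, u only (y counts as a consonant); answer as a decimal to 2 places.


Word: "index"
Vowels (a,e,i,o,u): 2
Consonants: 3
Ratio = 2/3
= 0.67


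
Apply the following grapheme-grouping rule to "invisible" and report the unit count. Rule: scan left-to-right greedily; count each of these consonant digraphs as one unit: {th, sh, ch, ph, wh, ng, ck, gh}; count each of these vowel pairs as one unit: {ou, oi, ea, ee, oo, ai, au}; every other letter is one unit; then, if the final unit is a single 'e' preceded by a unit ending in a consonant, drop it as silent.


Word: "invisible" (9 letters)
Left-to-right scan:
  (1) 'i' (letter)
  (2) 'n' (letter)
  (3) 'v' (letter)
  (4) 'i' (letter)
  (5) 's' (letter)
  (6) 'i' (letter)
  (7) 'b' (letter)
  (8) 'l' (letter)
  (9) 'e' (letter)
Units from scan: 9
Final unit is 'e' after a consonant -> drop as silent (-1)
Sound units = 8 units


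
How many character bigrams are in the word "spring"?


Word: "spring" (length 6)
Number of 2-grams = length - 2 + 1 = 6 - 2 + 1
= 5


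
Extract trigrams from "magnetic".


Word: "magnetic" (length 8)
Number of trigrams = 8 - 3 + 1 = 6
  Position 0: "mag"
  Position 1: "agn"
  Position 2: "gne"
  Position 3: "net"
  Position 4: "eti"
  Position 5: "tic"
Trigrams = "mag", "agn", "gne", "net", "eti", "tic"


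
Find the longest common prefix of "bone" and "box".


Word 1: "bone"
Word 2: "box"
Comparing from start:
  Pos 0: 'b' == 'b'
  Pos 1: 'o' == 'o'
  Pos 2: 'n' != 'x' (stop)
LCP = "bo" (length 2)


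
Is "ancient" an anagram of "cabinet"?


Word 1: "cabinet" → sorted: abceint
Word 2: "ancient" → sorted: aceinnt
Same letters? abceint != aceinnt
Anagram = No


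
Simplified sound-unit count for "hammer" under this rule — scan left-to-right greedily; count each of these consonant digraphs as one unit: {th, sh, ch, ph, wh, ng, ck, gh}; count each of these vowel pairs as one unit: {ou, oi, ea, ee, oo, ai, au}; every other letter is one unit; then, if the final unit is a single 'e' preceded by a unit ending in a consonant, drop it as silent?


Word: "hammer" (6 letters)
Left-to-right scan:
  [1] 'h' (letter)
  [2] 'a' (letter)
  [3] 'm' (letter)
  [4] 'm' (letter)
  [5] 'e' (letter)
  [6] 'r' (letter)
Units from scan: 6
Sound units = 6 units


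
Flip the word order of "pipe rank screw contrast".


Original: "pipe rank screw contrast"
Words (1..n): pipe | rank | screw | contrast
Reversed (n..1): contrast | screw | rank | pipe
Result = "contrast screw rank pipe"


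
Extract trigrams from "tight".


Word: "tight" (length 5)
Number of trigrams = 5 - 3 + 1 = 3
  Position 0: "tig"
  Position 1: "igh"
  Position 2: "ght"
Trigrams = "tig", "igh", "ght"


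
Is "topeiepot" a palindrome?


Word: "topeiepot"
Reversed: "topeiepot"
Forward == Backward? topeiepot == topeiepot
Palindrome = Yes


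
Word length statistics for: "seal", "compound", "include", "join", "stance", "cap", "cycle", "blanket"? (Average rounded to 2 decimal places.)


Lengths: "seal"=4, "compound"=8, "include"=7, "join"=4, "stance"=6, "cap"=3, "cycle"=5, "blanket"=7
Sum = 44, Count = 8
Average = 44/8 = 5.50
= avg=5.50, min=3, max=8


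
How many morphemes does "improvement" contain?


Word: "improvement"
Morphemes: improve | -ment
Each morpheme carries meaning
= 2 morphemes


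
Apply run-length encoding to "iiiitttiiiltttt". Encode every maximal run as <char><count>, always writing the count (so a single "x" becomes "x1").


String: "iiiitttiiiltttt"
Scanning for consecutive runs:
  'i' x 4
  't' x 3
  'i' x 3
  'l' x 1
  't' x 4
RLE = "i4t3i3l1t4"


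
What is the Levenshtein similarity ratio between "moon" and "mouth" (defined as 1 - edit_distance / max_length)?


Word 1: "moon" (length 4)
Word 2: "mouth" (length 5)
One optimal edit sequence:
  1. keep 'm'
  2. keep 'o'
  3. insert 'u'  (+1)
  4. substitute 'o' -> 't'  (+1)
  5. substitute 'n' -> 'h'  (+1)
Edit distance = 3
Max length = max(4, 5) = 5
Similarity = 1 - 3/5
= 0.4000


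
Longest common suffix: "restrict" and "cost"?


Word 1: "restrict"
Word 2: "cost"
Comparing from end:
  Pos -1: 't' == 't'
  Pos -2: 'c' != 's' (stop)
LCS = "t" (length 1)


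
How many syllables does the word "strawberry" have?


Word: "strawberry"
Syllable breakdown: straw | ber | ry
Counting: 3 parts
= 3 syllables


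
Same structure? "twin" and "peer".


Pattern of "twin": [0, 1, 2, 3]
Pattern of "peer": [0, 1, 1, 2]
Patterns do not match
Same pattern = No


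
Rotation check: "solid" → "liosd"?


Word: "solid", Candidate: "liosd"
Method: check if candidate is substring of word+word
"solidsolid" contains "liosd"? No
Is rotation = No


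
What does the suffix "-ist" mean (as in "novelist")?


Suffix: -ist
Example: novelist (novel + -ist)
Meaning = one who practices


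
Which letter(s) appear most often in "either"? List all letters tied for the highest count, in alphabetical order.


Word: "either"
Letter counts:
  'e': 2
  'h': 1
  'i': 1
  'r': 1
  't': 1
Maximum count = 2
Most frequent = 'e' (2 times each)


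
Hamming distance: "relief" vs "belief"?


Comparing character by character (same length = 6):
  Pos 0: 'r' vs 'b' !=
  Pos 1: 'e' vs 'e' =
  Pos 2: 'l' vs 'l' =
  Pos 3: 'i' vs 'i' =
  Pos 4: 'e' vs 'e' =
  Pos 5: 'f' vs 'f' =
Hamming distance = 1


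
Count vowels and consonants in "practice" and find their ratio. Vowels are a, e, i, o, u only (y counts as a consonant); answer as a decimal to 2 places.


Word: "practice"
Vowels (a,e,i,o,u): 3
Consonants: 5
Ratio = 3/5
= 0.60


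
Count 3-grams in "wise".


Word: "wise" (length 4)
Number of 3-grams = length - 3 + 1 = 4 - 3 + 1
= 2


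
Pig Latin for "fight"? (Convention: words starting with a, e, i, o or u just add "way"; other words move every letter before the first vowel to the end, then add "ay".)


Word: "fight"
Starts with consonant(s) → move to end, add 'ay'
Consonant cluster: "f"
Pig Latin = "ightfay"


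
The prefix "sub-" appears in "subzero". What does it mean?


Prefix: sub-
As in: subzero -> sub- + zero
Meaning = under / below


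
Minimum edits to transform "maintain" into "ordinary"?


Word 1: "maintain" (length 8)
Word 2: "ordinary" (length 8)
One optimal edit sequence (insert/delete/substitute each cost 1):
  1. insert 'o'  (+1)
  2. substitute 'm' -> 'r'  (+1)
  3. substitute 'a' -> 'd'  (+1)
  4. keep 'i'
  5. keep 'n'
  6. delete 't'  (+1)
  7. keep 'a'
  8. substitute 'i' -> 'r'  (+1)
  9. substitute 'n' -> 'y'  (+1)
Total edit operations: 6
Edit distance = 6


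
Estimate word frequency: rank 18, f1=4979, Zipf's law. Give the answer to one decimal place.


Zipf's law: f(r) = f(1) / r
f(1) = 4979
f(18) = 4979 / 18
= 276.6 occurrences


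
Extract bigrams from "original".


Word: "original" (length 8)
Number of bigrams = 8 - 2 + 1 = 7
  Position 0: "or"
  Position 1: "ri"
  Position 2: "ig"
  Position 3: "gi"
  Position 4: "in"
  Position 5: "na"
  Position 6: "al"
Bigrams = "or", "ri", "ig", "gi", "in", "na", "al"


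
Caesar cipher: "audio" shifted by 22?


Word: "audio"
Shift: 22
Each letter → (letter + shift) mod 26:
  'a' (0) + 22 = 22 → 'w'
  'u' (20) + 22 = 16 → 'q'
  'd' (3) + 22 = 25 → 'z'
  'i' (8) + 22 = 4 → 'e'
  'o' (14) + 22 = 10 → 'k'
Result = "wqzek"


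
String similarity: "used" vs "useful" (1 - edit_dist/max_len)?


Word 1: "used" (length 4)
Word 2: "useful" (length 6)
One optimal edit sequence:
  1. keep 'u'
  2. keep 's'
  3. keep 'e'
  4. insert 'f'  (+1)
  5. insert 'u'  (+1)
  6. substitute 'd' -> 'l'  (+1)
Edit distance = 3
Max length = max(4, 6) = 6
Similarity = 1 - 3/6
= 0.5000


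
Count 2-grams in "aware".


Word: "aware" (length 5)
Number of 2-grams = length - 2 + 1 = 5 - 2 + 1
= 4


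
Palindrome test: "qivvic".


Word: "qivvic"
Reversed: "civviq"
Forward == Backward? qivvic != civviq
Palindrome = No


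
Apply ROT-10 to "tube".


Word: "tube"
Shift: 10
Each letter → (letter + shift) mod 26:
  't' (19) + 10 = 3 → 'd'
  'u' (20) + 10 = 4 → 'e'
  'b' (1) + 10 = 11 → 'l'
  'e' (4) + 10 = 14 → 'o'
Result = "delo"


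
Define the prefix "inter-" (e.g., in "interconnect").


Prefix: inter-
Example: interconnect (inter- + connect)
Meaning = between


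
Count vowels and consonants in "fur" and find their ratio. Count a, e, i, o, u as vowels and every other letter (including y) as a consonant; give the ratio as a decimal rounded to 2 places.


Word: "fur"
Vowels (a,e,i,o,u): 1
Consonants: 2
Ratio = 1/2
= 0.50
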